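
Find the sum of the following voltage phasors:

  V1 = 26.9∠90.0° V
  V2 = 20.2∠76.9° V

Step 1 — Convert each phasor to rectangular form:
  V1 = 26.9·(cos(90.0°) + j·sin(90.0°)) = 0 + j26.9 V
  V2 = 20.2·(cos(76.9°) + j·sin(76.9°)) = 4.578 + j19.67 V
Step 2 — Sum components: V_total = 4.578 + j46.57 V.
Step 3 — Convert to polar: |V_total| = 46.8 V, ∠V_total = 84.4°.

V_total = 46.8∠84.4° V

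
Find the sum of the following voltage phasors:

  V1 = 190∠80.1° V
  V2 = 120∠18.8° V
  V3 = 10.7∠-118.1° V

Step 1 — Convert each phasor to rectangular form:
  V1 = 190·(cos(80.1°) + j·sin(80.1°)) = 32.67 + j187.2 V
  V2 = 120·(cos(18.8°) + j·sin(18.8°)) = 113.6 + j38.67 V
  V3 = 10.7·(cos(-118.1°) + j·sin(-118.1°)) = -5.04 - j9.439 V
Step 2 — Sum components: V_total = 141.2 + j216.4 V.
Step 3 — Convert to polar: |V_total| = 258.4 V, ∠V_total = 56.9°.

V_total = 258.4∠56.9° V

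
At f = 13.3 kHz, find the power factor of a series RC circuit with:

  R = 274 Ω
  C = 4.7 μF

Step 1 — Angular frequency: ω = 2π·f = 2π·1.33e+04 = 8.357e+04 rad/s.
Step 2 — Component impedances:
  R: Z = R = 274 Ω
  C: Z = 1/(jωC) = -j/(ω·C) = 0 - j2.546 Ω
Step 3 — Series combination: Z_total = R + C = 274 - j2.546 Ω = 274∠-0.5° Ω.
Step 4 — Power factor: PF = cos(φ) = Re(Z)/|Z| = 274/274 = 1.
Step 5 — Type: Im(Z) = -2.546 ⇒ leading (phase φ = -0.5°).

PF = 1 (leading, φ = -0.5°)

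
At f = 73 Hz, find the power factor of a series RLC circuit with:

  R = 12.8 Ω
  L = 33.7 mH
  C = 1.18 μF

Step 1 — Angular frequency: ω = 2π·f = 2π·73 = 458.7 rad/s.
Step 2 — Component impedances:
  R: Z = R = 12.8 Ω
  L: Z = jωL = j·458.7·0.0337 = 0 + j15.46 Ω
  C: Z = 1/(jωC) = -j/(ω·C) = 0 - j1848 Ω
Step 3 — Series combination: Z_total = R + L + C = 12.8 - j1832 Ω = 1832∠-89.6° Ω.
Step 4 — Power factor: PF = cos(φ) = Re(Z)/|Z| = 12.8/1832.2 = 0.006986.
Step 5 — Type: Im(Z) = -1832 ⇒ leading (phase φ = -89.6°).

PF = 0.006986 (leading, φ = -89.6°)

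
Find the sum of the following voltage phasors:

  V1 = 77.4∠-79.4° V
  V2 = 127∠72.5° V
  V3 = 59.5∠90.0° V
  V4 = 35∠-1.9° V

Step 1 — Convert each phasor to rectangular form:
  V1 = 77.4·(cos(-79.4°) + j·sin(-79.4°)) = 14.24 - j76.08 V
  V2 = 127·(cos(72.5°) + j·sin(72.5°)) = 38.19 + j121.1 V
  V3 = 59.5·(cos(90.0°) + j·sin(90.0°)) = 0 + j59.5 V
  V4 = 35·(cos(-1.9°) + j·sin(-1.9°)) = 34.98 - j1.16 V
Step 2 — Sum components: V_total = 87.41 + j103.4 V.
Step 3 — Convert to polar: |V_total| = 135.4 V, ∠V_total = 49.8°.

V_total = 135.4∠49.8° V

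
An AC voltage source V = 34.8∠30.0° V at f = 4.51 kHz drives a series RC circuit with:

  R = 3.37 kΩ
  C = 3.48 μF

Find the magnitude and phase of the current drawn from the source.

Step 1 — Angular frequency: ω = 2π·f = 2π·4510 = 2.834e+04 rad/s.
Step 2 — Component impedances:
  R: Z = R = 3370 Ω
  C: Z = 1/(jωC) = -j/(ω·C) = 0 - j10.14 Ω
Step 3 — Series combination: Z_total = R + C = 3370 - j10.14 Ω = 3370∠-0.2° Ω.
Step 4 — Source phasor: V = 34.8∠30.0° V = 30.14 + j17.4 V.
Step 5 — Ohm's law: I = V / Z_total = (30.14 + j17.4) / (3370 - j10.14) = 0.008927 + j0.00519 A.
Step 6 — Convert to polar: |I| = 0.01033 A, ∠I = 30.2°.

I = 0.01033∠30.2° A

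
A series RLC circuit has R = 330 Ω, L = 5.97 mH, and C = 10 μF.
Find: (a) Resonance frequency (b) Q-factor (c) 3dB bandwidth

Step 1 — Resonance condition Im(Z)=0 gives ω₀ = 1/√(LC).
Step 2 — ω₀ = 1/√(0.00597·1e-05) = 4093 rad/s.
Step 3 — f₀ = ω₀/(2π) = 651.4 Hz.
Step 4 — Series Q: Q = ω₀L/R = 4093·0.00597/330 = 0.07404.
Step 5 — 3dB bandwidth: Δω = ω₀/Q = 5.528e+04 rad/s; BW = Δω/(2π) = 8798 Hz.

(a) f₀ = 651.4 Hz  (b) Q = 0.07404  (c) BW = 8798 Hz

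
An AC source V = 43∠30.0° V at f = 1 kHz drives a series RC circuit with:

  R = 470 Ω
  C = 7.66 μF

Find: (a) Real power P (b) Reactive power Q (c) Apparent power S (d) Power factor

Step 1 — Angular frequency: ω = 2π·f = 2π·1000 = 6283 rad/s.
Step 2 — Component impedances:
  R: Z = R = 470 Ω
  C: Z = 1/(jωC) = -j/(ω·C) = 0 - j20.78 Ω
Step 3 — Series combination: Z_total = R + C = 470 - j20.78 Ω = 470.5∠-2.5° Ω.
Step 4 — Source phasor: V = 43∠30.0° V = 37.24 + j21.5 V.
Step 5 — Current: I = V / Z = 0.07706 + j0.04915 A = 0.0914∠32.5° A.
Step 6 — Complex power: S = V·I* = 3.926 - j0.1736 VA.
Step 7 — Real power: P = Re(S) = 3.926 W.
Step 8 — Reactive power: Q = Im(S) = -0.1736 VAR.
Step 9 — Apparent power: |S| = 3.93 VA.
Step 10 — Power factor: PF = P/|S| = 0.999 (leading).

(a) P = 3.926 W  (b) Q = -0.1736 VAR  (c) S = 3.93 VA  (d) PF = 0.999 (leading)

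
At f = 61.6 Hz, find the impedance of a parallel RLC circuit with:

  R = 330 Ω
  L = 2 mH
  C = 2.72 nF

Step 1 — Angular frequency: ω = 2π·f = 2π·61.6 = 387 rad/s.
Step 2 — Component impedances:
  R: Z = R = 330 Ω
  L: Z = jωL = j·387·0.002 = 0 + j0.7741 Ω
  C: Z = 1/(jωC) = -j/(ω·C) = 0 - j9.499e+05 Ω
Step 3 — Parallel combination: 1/Z_total = 1/R + 1/L + 1/C; Z_total = 0.001816 + j0.7741 Ω = 0.7741∠89.9° Ω.

Z = 0.001816 + j0.7741 Ω = 0.7741∠89.9° Ω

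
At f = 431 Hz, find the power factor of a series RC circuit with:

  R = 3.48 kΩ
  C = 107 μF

Step 1 — Angular frequency: ω = 2π·f = 2π·431 = 2708 rad/s.
Step 2 — Component impedances:
  R: Z = R = 3480 Ω
  C: Z = 1/(jωC) = -j/(ω·C) = 0 - j3.451 Ω
Step 3 — Series combination: Z_total = R + C = 3480 - j3.451 Ω = 3480∠-0.1° Ω.
Step 4 — Power factor: PF = cos(φ) = Re(Z)/|Z| = 3480/3480 = 1.
Step 5 — Type: Im(Z) = -3.451 ⇒ leading (phase φ = -0.1°).

PF = 1 (leading, φ = -0.1°)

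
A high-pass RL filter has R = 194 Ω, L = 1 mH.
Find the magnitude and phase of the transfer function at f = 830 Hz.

Step 1 — Angular frequency: ω = 2π·830 = 5215 rad/s.
Step 2 — Transfer function: H(jω) = jωL/(R + jωL).
Step 3 — Numerator jωL = j·5.215; denominator R + jωL = 194 + j5.215.
Step 4 — H = 0.0007221 + j0.02686.
Step 5 — Magnitude: |H| = 0.02687 (-31.4 dB); phase: φ = 88.5°.

|H| = 0.02687 (-31.4 dB), φ = 88.5°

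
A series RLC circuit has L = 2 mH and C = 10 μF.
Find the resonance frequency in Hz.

Step 1 — Resonance condition Im(Z)=0 gives ω₀ = 1/√(LC).
Step 2 — ω₀ = 1/√(0.002·1e-05) = 7071 rad/s.
Step 3 — f₀ = ω₀/(2π) = 1125 Hz.

f₀ = 1125 Hz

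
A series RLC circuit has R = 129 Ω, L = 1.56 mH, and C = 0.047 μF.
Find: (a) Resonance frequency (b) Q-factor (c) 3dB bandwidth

Step 1 — Resonance: ω₀ = 1/√(LC) = 1/√(0.00156·4.7e-08) = 1.168e+05 rad/s.
Step 2 — f₀ = ω₀/(2π) = 1.859e+04 Hz.
Step 3 — Series Q: Q = ω₀L/R = 1.168e+05·0.00156/129 = 1.412.
Step 4 — Bandwidth: Δω = ω₀/Q = 8.269e+04 rad/s; BW = Δω/(2π) = 1.316e+04 Hz.

(a) f₀ = 1.859e+04 Hz  (b) Q = 1.412  (c) BW = 1.316e+04 Hz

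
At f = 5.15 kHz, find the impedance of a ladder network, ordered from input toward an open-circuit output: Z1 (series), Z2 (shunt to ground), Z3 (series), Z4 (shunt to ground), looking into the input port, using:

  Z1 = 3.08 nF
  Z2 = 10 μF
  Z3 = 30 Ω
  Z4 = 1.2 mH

Step 1 — Angular frequency: ω = 2π·f = 2π·5150 = 3.236e+04 rad/s.
Step 2 — Component impedances:
  Z1: Z = 1/(jωC) = -j/(ω·C) = 0 - j1.003e+04 Ω
  Z2: Z = 1/(jωC) = -j/(ω·C) = 0 - j3.09 Ω
  Z3: Z = R = 30 Ω
  Z4: Z = jωL = j·3.236e+04·0.0012 = 0 + j38.83 Ω
Step 3 — Ladder network (open output): work backward from the far end, alternating series and parallel combinations. Z_in = 0.1316 - j1.004e+04 Ω = 1.004e+04∠-90.0° Ω.

Z = 0.1316 - j1.004e+04 Ω = 1.004e+04∠-90.0° Ω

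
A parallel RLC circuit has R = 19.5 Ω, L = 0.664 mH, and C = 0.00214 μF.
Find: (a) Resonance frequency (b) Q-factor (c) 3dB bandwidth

Step 1 — Resonance: ω₀ = 1/√(LC) = 1/√(0.000664·2.14e-09) = 8.389e+05 rad/s.
Step 2 — f₀ = ω₀/(2π) = 1.335e+05 Hz.
Step 3 — Parallel Q: Q = R/(ω₀L) = 19.5/(8.389e+05·0.000664) = 0.03501.
Step 4 — Bandwidth: Δω = ω₀/Q = 2.396e+07 rad/s; BW = Δω/(2π) = 3.814e+06 Hz.

(a) f₀ = 1.335e+05 Hz  (b) Q = 0.03501  (c) BW = 3.814e+06 Hz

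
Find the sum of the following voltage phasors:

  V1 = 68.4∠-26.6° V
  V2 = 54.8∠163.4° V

Step 1 — Convert each phasor to rectangular form:
  V1 = 68.4·(cos(-26.6°) + j·sin(-26.6°)) = 61.16 - j30.63 V
  V2 = 54.8·(cos(163.4°) + j·sin(163.4°)) = -52.52 + j15.66 V
Step 2 — Sum components: V_total = 8.644 - j14.97 V.
Step 3 — Convert to polar: |V_total| = 17.29 V, ∠V_total = -60.0°.

V_total = 17.29∠-60.0° V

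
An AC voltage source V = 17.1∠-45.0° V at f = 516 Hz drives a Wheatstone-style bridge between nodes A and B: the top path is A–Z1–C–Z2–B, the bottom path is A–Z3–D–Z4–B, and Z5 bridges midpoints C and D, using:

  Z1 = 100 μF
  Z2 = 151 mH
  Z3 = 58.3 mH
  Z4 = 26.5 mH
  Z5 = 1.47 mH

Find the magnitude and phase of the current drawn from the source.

Step 1 — Angular frequency: ω = 2π·f = 2π·516 = 3242 rad/s.
Step 2 — Component impedances:
  Z1: Z = 1/(jωC) = -j/(ω·C) = 0 - j3.084 Ω
  Z2: Z = jωL = j·3242·0.151 = 0 + j489.6 Ω
  Z3: Z = jωL = j·3242·0.0583 = 0 + j189 Ω
  Z4: Z = jωL = j·3242·0.0265 = 0 + j85.92 Ω
  Z5: Z = jωL = j·3242·0.00147 = 0 + j4.766 Ω
Step 3 — Bridge requires nodal analysis (the Z5 bridge couples midpoints C and D, so the two paths cannot be reduced to a simple series/parallel combination). Setting node B to ground and injecting 1 A at node A, the 3-node admittance system at A, C, D solves to V_A = Z_AB = 0 + j73.42 Ω = 73.42∠90.0° Ω.
Step 4 — Source phasor: V = 17.1∠-45.0° V = 12.09 - j12.09 V.
Step 5 — Ohm's law: I = V / Z_total = (12.09 - j12.09) / (0 + j73.42) = -0.1647 - j0.1647 A.
Step 6 — Convert to polar: |I| = 0.2329 A, ∠I = -135.0°.

I = 0.2329∠-135.0° A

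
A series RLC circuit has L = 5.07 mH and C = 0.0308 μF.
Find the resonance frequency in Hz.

Step 1 — Resonance condition Im(Z)=0 gives ω₀ = 1/√(LC).
Step 2 — ω₀ = 1/√(0.00507·3.08e-08) = 8.002e+04 rad/s.
Step 3 — f₀ = ω₀/(2π) = 1.274e+04 Hz.

f₀ = 1.274e+04 Hz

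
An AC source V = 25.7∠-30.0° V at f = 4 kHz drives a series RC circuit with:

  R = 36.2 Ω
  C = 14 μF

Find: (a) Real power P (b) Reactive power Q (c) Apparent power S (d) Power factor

Step 1 — Angular frequency: ω = 2π·f = 2π·4000 = 2.513e+04 rad/s.
Step 2 — Component impedances:
  R: Z = R = 36.2 Ω
  C: Z = 1/(jωC) = -j/(ω·C) = 0 - j2.842 Ω
Step 3 — Series combination: Z_total = R + C = 36.2 - j2.842 Ω = 36.31∠-4.5° Ω.
Step 4 — Source phasor: V = 25.7∠-30.0° V = 22.26 - j12.85 V.
Step 5 — Current: I = V / Z = 0.6388 - j0.3048 A = 0.7078∠-25.5° A.
Step 6 — Complex power: S = V·I* = 18.13 - j1.424 VA.
Step 7 — Real power: P = Re(S) = 18.13 W.
Step 8 — Reactive power: Q = Im(S) = -1.424 VAR.
Step 9 — Apparent power: |S| = 18.19 VA.
Step 10 — Power factor: PF = P/|S| = 0.9969 (leading).

(a) P = 18.13 W  (b) Q = -1.424 VAR  (c) S = 18.19 VA  (d) PF = 0.9969 (leading)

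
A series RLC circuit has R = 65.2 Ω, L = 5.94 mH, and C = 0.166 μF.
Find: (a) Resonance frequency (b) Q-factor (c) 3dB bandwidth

Step 1 — Resonance condition Im(Z)=0 gives ω₀ = 1/√(LC).
Step 2 — ω₀ = 1/√(0.00594·1.66e-07) = 3.185e+04 rad/s.
Step 3 — f₀ = ω₀/(2π) = 5068 Hz.
Step 4 — Series Q: Q = ω₀L/R = 3.185e+04·0.00594/65.2 = 2.901.
Step 5 — 3dB bandwidth: Δω = ω₀/Q = 1.098e+04 rad/s; BW = Δω/(2π) = 1747 Hz.

(a) f₀ = 5068 Hz  (b) Q = 2.901  (c) BW = 1747 Hz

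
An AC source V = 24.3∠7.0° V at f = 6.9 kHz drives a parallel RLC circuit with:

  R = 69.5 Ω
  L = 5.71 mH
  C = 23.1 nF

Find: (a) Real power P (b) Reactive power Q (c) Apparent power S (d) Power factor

Step 1 — Angular frequency: ω = 2π·f = 2π·6900 = 4.335e+04 rad/s.
Step 2 — Component impedances:
  R: Z = R = 69.5 Ω
  L: Z = jωL = j·4.335e+04·0.00571 = 0 + j247.6 Ω
  C: Z = 1/(jωC) = -j/(ω·C) = 0 - j998.5 Ω
Step 3 — Parallel combination: 1/Z_total = 1/R + 1/L + 1/C; Z_total = 66.53 + j14.05 Ω = 68∠11.9° Ω.
Step 4 — Source phasor: V = 24.3∠7.0° V = 24.12 + j2.961 V.
Step 5 — Current: I = V / Z = 0.356 - j0.03066 A = 0.3573∠-4.9° A.
Step 6 — Complex power: S = V·I* = 8.496 + j1.794 VA.
Step 7 — Real power: P = Re(S) = 8.496 W.
Step 8 — Reactive power: Q = Im(S) = 1.794 VAR.
Step 9 — Apparent power: |S| = 8.684 VA.
Step 10 — Power factor: PF = P/|S| = 0.9784 (lagging).

(a) P = 8.496 W  (b) Q = 1.794 VAR  (c) S = 8.684 VA  (d) PF = 0.9784 (lagging)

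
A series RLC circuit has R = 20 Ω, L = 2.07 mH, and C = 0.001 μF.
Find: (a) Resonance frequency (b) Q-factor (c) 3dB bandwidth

Step 1 — Resonance: ω₀ = 1/√(LC) = 1/√(0.00207·1e-09) = 6.95e+05 rad/s.
Step 2 — f₀ = ω₀/(2π) = 1.106e+05 Hz.
Step 3 — Series Q: Q = ω₀L/R = 6.95e+05·0.00207/20 = 71.94.
Step 4 — Bandwidth: Δω = ω₀/Q = 9662 rad/s; BW = Δω/(2π) = 1538 Hz.

(a) f₀ = 1.106e+05 Hz  (b) Q = 71.94  (c) BW = 1538 Hz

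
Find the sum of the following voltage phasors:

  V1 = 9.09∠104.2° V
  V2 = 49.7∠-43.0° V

Step 1 — Convert each phasor to rectangular form:
  V1 = 9.09·(cos(104.2°) + j·sin(104.2°)) = -2.23 + j8.812 V
  V2 = 49.7·(cos(-43.0°) + j·sin(-43.0°)) = 36.35 - j33.9 V
Step 2 — Sum components: V_total = 34.12 - j25.08 V.
Step 3 — Convert to polar: |V_total| = 42.35 V, ∠V_total = -36.3°.

V_total = 42.35∠-36.3° V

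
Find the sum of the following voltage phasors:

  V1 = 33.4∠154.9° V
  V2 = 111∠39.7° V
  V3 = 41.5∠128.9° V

Step 1 — Convert each phasor to rectangular form:
  V1 = 33.4·(cos(154.9°) + j·sin(154.9°)) = -30.25 + j14.17 V
  V2 = 111·(cos(39.7°) + j·sin(39.7°)) = 85.4 + j70.9 V
  V3 = 41.5·(cos(128.9°) + j·sin(128.9°)) = -26.06 + j32.3 V
Step 2 — Sum components: V_total = 29.1 + j117.4 V.
Step 3 — Convert to polar: |V_total| = 120.9 V, ∠V_total = 76.1°.

V_total = 120.9∠76.1° V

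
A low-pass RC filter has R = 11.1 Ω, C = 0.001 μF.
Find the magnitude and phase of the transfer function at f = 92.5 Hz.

Step 1 — Angular frequency: ω = 2π·92.5 = 581.2 rad/s.
Step 2 — Transfer function: H(jω) = 1/(1 + jωRC).
Step 3 — Denominator: 1 + jωRC = 1 + j·581.2·11.1·1e-09 = 1 + j6.451e-06.
Step 4 — H = 1 - j6.451e-06.
Step 5 — Magnitude: |H| = 1 (-0.0 dB); phase: φ = -0.0°.

|H| = 1 (-0.0 dB), φ = -0.0°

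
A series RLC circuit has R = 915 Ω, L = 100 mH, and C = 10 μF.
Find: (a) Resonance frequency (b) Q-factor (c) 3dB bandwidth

Step 1 — Resonance: ω₀ = 1/√(LC) = 1/√(0.1·1e-05) = 1000 rad/s.
Step 2 — f₀ = ω₀/(2π) = 159.2 Hz.
Step 3 — Series Q: Q = ω₀L/R = 1000·0.1/915 = 0.1093.
Step 4 — Bandwidth: Δω = ω₀/Q = 9150 rad/s; BW = Δω/(2π) = 1456 Hz.

(a) f₀ = 159.2 Hz  (b) Q = 0.1093  (c) BW = 1456 Hz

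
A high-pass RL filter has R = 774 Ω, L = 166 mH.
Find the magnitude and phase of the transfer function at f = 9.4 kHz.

Step 1 — Angular frequency: ω = 2π·9400 = 5.906e+04 rad/s.
Step 2 — Transfer function: H(jω) = jωL/(R + jωL).
Step 3 — Numerator jωL = j·9804; denominator R + jωL = 774 + j9804.
Step 4 — H = 0.9938 + j0.07846.
Step 5 — Magnitude: |H| = 0.9969 (-0.0 dB); phase: φ = 4.5°.

|H| = 0.9969 (-0.0 dB), φ = 4.5°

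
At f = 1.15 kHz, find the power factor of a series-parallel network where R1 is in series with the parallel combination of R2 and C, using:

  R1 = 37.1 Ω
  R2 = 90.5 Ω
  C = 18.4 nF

Step 1 — Angular frequency: ω = 2π·f = 2π·1150 = 7226 rad/s.
Step 2 — Component impedances:
  R1: Z = R = 37.1 Ω
  R2: Z = R = 90.5 Ω
  C: Z = 1/(jωC) = -j/(ω·C) = 0 - j7522 Ω
Step 3 — Parallel branch: R2 || C = 1/(1/R2 + 1/C) = 90.49 - j1.089 Ω.
Step 4 — Series with R1: Z_total = R1 + (R2 || C) = 127.6 - j1.089 Ω = 127.6∠-0.5° Ω.
Step 5 — Power factor: PF = cos(φ) = Re(Z)/|Z| = 127.6/127.6 = 1.
Step 6 — Type: Im(Z) = -1.089 ⇒ leading (phase φ = -0.5°).

PF = 1 (leading, φ = -0.5°)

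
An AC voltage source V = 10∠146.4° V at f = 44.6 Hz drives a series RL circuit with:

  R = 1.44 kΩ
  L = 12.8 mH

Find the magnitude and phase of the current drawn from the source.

Step 1 — Angular frequency: ω = 2π·f = 2π·44.6 = 280.2 rad/s.
Step 2 — Component impedances:
  R: Z = R = 1440 Ω
  L: Z = jωL = j·280.2·0.0128 = 0 + j3.587 Ω
Step 3 — Series combination: Z_total = R + L = 1440 + j3.587 Ω = 1440∠0.1° Ω.
Step 4 — Source phasor: V = 10∠146.4° V = -8.329 + j5.534 V.
Step 5 — Ohm's law: I = V / Z_total = (-8.329 + j5.534) / (1440 + j3.587) = -0.005775 + j0.003857 A.
Step 6 — Convert to polar: |I| = 0.006944 A, ∠I = 146.3°.

I = 0.006944∠146.3° A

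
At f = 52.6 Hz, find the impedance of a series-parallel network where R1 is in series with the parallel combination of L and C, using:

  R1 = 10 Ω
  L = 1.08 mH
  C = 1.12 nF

Step 1 — Angular frequency: ω = 2π·f = 2π·52.6 = 330.5 rad/s.
Step 2 — Component impedances:
  R1: Z = R = 10 Ω
  L: Z = jωL = j·330.5·0.00108 = 0 + j0.3569 Ω
  C: Z = 1/(jωC) = -j/(ω·C) = 0 - j2.702e+06 Ω
Step 3 — Parallel branch: L || C = 1/(1/L + 1/C) = 0 + j0.3569 Ω.
Step 4 — Series with R1: Z_total = R1 + (L || C) = 10 + j0.3569 Ω = 10.01∠2.0° Ω.

Z = 10 + j0.3569 Ω = 10.01∠2.0° Ω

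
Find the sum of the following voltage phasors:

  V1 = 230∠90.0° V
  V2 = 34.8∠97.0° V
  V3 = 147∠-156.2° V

Step 1 — Convert each phasor to rectangular form:
  V1 = 230·(cos(90.0°) + j·sin(90.0°)) = 0 + j230 V
  V2 = 34.8·(cos(97.0°) + j·sin(97.0°)) = -4.241 + j34.54 V
  V3 = 147·(cos(-156.2°) + j·sin(-156.2°)) = -134.5 - j59.32 V
Step 2 — Sum components: V_total = -138.7 + j205.2 V.
Step 3 — Convert to polar: |V_total| = 247.7 V, ∠V_total = 124.1°.

V_total = 247.7∠124.1° V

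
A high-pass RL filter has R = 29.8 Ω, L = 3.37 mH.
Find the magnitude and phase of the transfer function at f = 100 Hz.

Step 1 — Angular frequency: ω = 2π·100 = 628.3 rad/s.
Step 2 — Transfer function: H(jω) = jωL/(R + jωL).
Step 3 — Numerator jωL = j·2.117; denominator R + jωL = 29.8 + j2.117.
Step 4 — H = 0.005023 + j0.0707.
Step 5 — Magnitude: |H| = 0.07088 (-23.0 dB); phase: φ = 85.9°.

|H| = 0.07088 (-23.0 dB), φ = 85.9°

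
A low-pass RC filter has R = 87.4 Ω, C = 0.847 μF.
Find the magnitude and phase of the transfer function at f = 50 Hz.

Step 1 — Angular frequency: ω = 2π·50 = 314.2 rad/s.
Step 2 — Transfer function: H(jω) = 1/(1 + jωRC).
Step 3 — Denominator: 1 + jωRC = 1 + j·314.2·87.4·8.47e-07 = 1 + j0.02326.
Step 4 — H = 0.9995 - j0.02324.
Step 5 — Magnitude: |H| = 0.9997 (-0.0 dB); phase: φ = -1.3°.

|H| = 0.9997 (-0.0 dB), φ = -1.3°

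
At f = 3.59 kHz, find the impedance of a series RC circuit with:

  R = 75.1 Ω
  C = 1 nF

Step 1 — Angular frequency: ω = 2π·f = 2π·3590 = 2.256e+04 rad/s.
Step 2 — Component impedances:
  R: Z = R = 75.1 Ω
  C: Z = 1/(jωC) = -j/(ω·C) = 0 - j4.433e+04 Ω
Step 3 — Series combination: Z_total = R + C = 75.1 - j4.433e+04 Ω = 4.433e+04∠-89.9° Ω.

Z = 75.1 - j4.433e+04 Ω = 4.433e+04∠-89.9° Ω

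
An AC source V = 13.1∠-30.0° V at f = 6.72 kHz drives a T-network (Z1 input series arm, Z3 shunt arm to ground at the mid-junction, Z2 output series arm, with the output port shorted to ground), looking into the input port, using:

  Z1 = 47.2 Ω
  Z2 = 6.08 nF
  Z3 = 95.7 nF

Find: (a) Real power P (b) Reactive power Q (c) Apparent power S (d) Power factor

Step 1 — Angular frequency: ω = 2π·f = 2π·6720 = 4.222e+04 rad/s.
Step 2 — Component impedances:
  Z1: Z = R = 47.2 Ω
  Z2: Z = 1/(jωC) = -j/(ω·C) = 0 - j3895 Ω
  Z3: Z = 1/(jωC) = -j/(ω·C) = 0 - j247.5 Ω
Step 3 — With the output port shorted to ground, the output series arm Z2 runs from the junction to ground; the shunt arm Z3 also runs from the junction to ground. They appear in parallel: Z3 || Z2 = 0 - j232.7 Ω.
Step 4 — Series with input arm Z1: Z_in = Z1 + (Z3 || Z2) = 47.2 - j232.7 Ω = 237.4∠-78.5° Ω.
Step 5 — Source phasor: V = 13.1∠-30.0° V = 11.34 - j6.55 V.
Step 6 — Current: I = V / Z = 0.03653 + j0.04134 A = 0.05517∠48.5° A.
Step 7 — Complex power: S = V·I* = 0.1437 - j0.7083 VA.
Step 8 — Real power: P = Re(S) = 0.1437 W.
Step 9 — Reactive power: Q = Im(S) = -0.7083 VAR.
Step 10 — Apparent power: |S| = 0.7228 VA.
Step 11 — Power factor: PF = P/|S| = 0.1988 (leading).

(a) P = 0.1437 W  (b) Q = -0.7083 VAR  (c) S = 0.7228 VA  (d) PF = 0.1988 (leading)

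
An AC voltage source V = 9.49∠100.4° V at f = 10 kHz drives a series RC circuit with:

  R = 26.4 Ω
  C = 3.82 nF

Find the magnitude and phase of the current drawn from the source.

Step 1 — Angular frequency: ω = 2π·f = 2π·1e+04 = 6.283e+04 rad/s.
Step 2 — Component impedances:
  R: Z = R = 26.4 Ω
  C: Z = 1/(jωC) = -j/(ω·C) = 0 - j4166 Ω
Step 3 — Series combination: Z_total = R + C = 26.4 - j4166 Ω = 4166∠-89.6° Ω.
Step 4 — Source phasor: V = 9.49∠100.4° V = -1.713 + j9.334 V.
Step 5 — Ohm's law: I = V / Z_total = (-1.713 + j9.334) / (26.4 - j4166) = -0.002243 - j0.000397 A.
Step 6 — Convert to polar: |I| = 0.002278 A, ∠I = -170.0°.

I = 0.002278∠-170.0° A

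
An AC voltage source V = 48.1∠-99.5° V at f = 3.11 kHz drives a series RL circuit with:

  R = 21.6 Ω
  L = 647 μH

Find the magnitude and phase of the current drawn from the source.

Step 1 — Angular frequency: ω = 2π·f = 2π·3110 = 1.954e+04 rad/s.
Step 2 — Component impedances:
  R: Z = R = 21.6 Ω
  L: Z = jωL = j·1.954e+04·0.000647 = 0 + j12.64 Ω
Step 3 — Series combination: Z_total = R + L = 21.6 + j12.64 Ω = 25.03∠30.3° Ω.
Step 4 — Source phasor: V = 48.1∠-99.5° V = -7.939 - j47.44 V.
Step 5 — Ohm's law: I = V / Z_total = (-7.939 - j47.44) / (21.6 + j12.64) = -1.231 - j1.476 A.
Step 6 — Convert to polar: |I| = 1.922 A, ∠I = -129.8°.

I = 1.922∠-129.8° A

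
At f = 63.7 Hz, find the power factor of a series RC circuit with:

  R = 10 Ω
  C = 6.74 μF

Step 1 — Angular frequency: ω = 2π·f = 2π·63.7 = 400.2 rad/s.
Step 2 — Component impedances:
  R: Z = R = 10 Ω
  C: Z = 1/(jωC) = -j/(ω·C) = 0 - j370.7 Ω
Step 3 — Series combination: Z_total = R + C = 10 - j370.7 Ω = 370.8∠-88.5° Ω.
Step 4 — Power factor: PF = cos(φ) = Re(Z)/|Z| = 10/370.8 = 0.02697.
Step 5 — Type: Im(Z) = -370.7 ⇒ leading (phase φ = -88.5°).

PF = 0.02697 (leading, φ = -88.5°)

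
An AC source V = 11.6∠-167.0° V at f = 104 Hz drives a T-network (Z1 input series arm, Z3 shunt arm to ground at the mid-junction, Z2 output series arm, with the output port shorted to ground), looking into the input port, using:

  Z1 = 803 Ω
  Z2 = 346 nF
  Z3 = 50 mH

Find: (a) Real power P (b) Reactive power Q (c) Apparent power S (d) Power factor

Step 1 — Angular frequency: ω = 2π·f = 2π·104 = 653.5 rad/s.
Step 2 — Component impedances:
  Z1: Z = R = 803 Ω
  Z2: Z = 1/(jωC) = -j/(ω·C) = 0 - j4423 Ω
  Z3: Z = jωL = j·653.5·0.05 = 0 + j32.67 Ω
Step 3 — With the output port shorted to ground, the output series arm Z2 runs from the junction to ground; the shunt arm Z3 also runs from the junction to ground. They appear in parallel: Z3 || Z2 = 0 + j32.92 Ω.
Step 4 — Series with input arm Z1: Z_in = Z1 + (Z3 || Z2) = 803 + j32.92 Ω = 803.7∠2.3° Ω.
Step 5 — Source phasor: V = 11.6∠-167.0° V = -11.3 - j2.609 V.
Step 6 — Current: I = V / Z = -0.01418 - j0.002668 A = 0.01443∠-169.3° A.
Step 7 — Complex power: S = V·I* = 0.1673 + j0.006857 VA.
Step 8 — Real power: P = Re(S) = 0.1673 W.
Step 9 — Reactive power: Q = Im(S) = 0.006857 VAR.
Step 10 — Apparent power: |S| = 0.1674 VA.
Step 11 — Power factor: PF = P/|S| = 0.9992 (lagging).

(a) P = 0.1673 W  (b) Q = 0.006857 VAR  (c) S = 0.1674 VA  (d) PF = 0.9992 (lagging)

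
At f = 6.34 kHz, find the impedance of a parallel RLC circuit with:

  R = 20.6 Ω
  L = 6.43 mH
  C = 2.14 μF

Step 1 — Angular frequency: ω = 2π·f = 2π·6340 = 3.984e+04 rad/s.
Step 2 — Component impedances:
  R: Z = R = 20.6 Ω
  L: Z = jωL = j·3.984e+04·0.00643 = 0 + j256.1 Ω
  C: Z = 1/(jωC) = -j/(ω·C) = 0 - j11.73 Ω
Step 3 — Parallel combination: 1/Z_total = 1/R + 1/L + 1/C; Z_total = 5.41 - j9.065 Ω = 10.56∠-59.2° Ω.

Z = 5.41 - j9.065 Ω = 10.56∠-59.2° Ω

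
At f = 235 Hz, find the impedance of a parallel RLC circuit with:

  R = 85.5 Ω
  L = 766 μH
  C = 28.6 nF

Step 1 — Angular frequency: ω = 2π·f = 2π·235 = 1477 rad/s.
Step 2 — Component impedances:
  R: Z = R = 85.5 Ω
  L: Z = jωL = j·1477·0.000766 = 0 + j1.131 Ω
  C: Z = 1/(jωC) = -j/(ω·C) = 0 - j2.368e+04 Ω
Step 3 — Parallel combination: 1/Z_total = 1/R + 1/L + 1/C; Z_total = 0.01496 + j1.131 Ω = 1.131∠89.2° Ω.

Z = 0.01496 + j1.131 Ω = 1.131∠89.2° Ω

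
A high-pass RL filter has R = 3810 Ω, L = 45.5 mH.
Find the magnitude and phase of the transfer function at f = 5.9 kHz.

Step 1 — Angular frequency: ω = 2π·5900 = 3.707e+04 rad/s.
Step 2 — Transfer function: H(jω) = jωL/(R + jωL).
Step 3 — Numerator jωL = j·1687; denominator R + jωL = 3810 + j1687.
Step 4 — H = 0.1639 + j0.3702.
Step 5 — Magnitude: |H| = 0.4048 (-7.9 dB); phase: φ = 66.1°.

|H| = 0.4048 (-7.9 dB), φ = 66.1°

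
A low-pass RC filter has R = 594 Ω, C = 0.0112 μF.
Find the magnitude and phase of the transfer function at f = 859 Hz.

Step 1 — Angular frequency: ω = 2π·859 = 5397 rad/s.
Step 2 — Transfer function: H(jω) = 1/(1 + jωRC).
Step 3 — Denominator: 1 + jωRC = 1 + j·5397·594·1.12e-08 = 1 + j0.03591.
Step 4 — H = 0.9987 - j0.03586.
Step 5 — Magnitude: |H| = 0.9994 (-0.0 dB); phase: φ = -2.1°.

|H| = 0.9994 (-0.0 dB), φ = -2.1°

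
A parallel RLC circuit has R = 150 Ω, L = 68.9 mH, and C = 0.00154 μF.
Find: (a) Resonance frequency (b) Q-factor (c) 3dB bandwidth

Step 1 — Resonance: ω₀ = 1/√(LC) = 1/√(0.0689·1.54e-09) = 9.708e+04 rad/s.
Step 2 — f₀ = ω₀/(2π) = 1.545e+04 Hz.
Step 3 — Parallel Q: Q = R/(ω₀L) = 150/(9.708e+04·0.0689) = 0.02243.
Step 4 — Bandwidth: Δω = ω₀/Q = 4.329e+06 rad/s; BW = Δω/(2π) = 6.89e+05 Hz.

(a) f₀ = 1.545e+04 Hz  (b) Q = 0.02243  (c) BW = 6.89e+05 Hz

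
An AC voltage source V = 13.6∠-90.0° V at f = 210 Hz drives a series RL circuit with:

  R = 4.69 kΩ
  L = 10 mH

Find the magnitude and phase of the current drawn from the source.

Step 1 — Angular frequency: ω = 2π·f = 2π·210 = 1319 rad/s.
Step 2 — Component impedances:
  R: Z = R = 4690 Ω
  L: Z = jωL = j·1319·0.01 = 0 + j13.19 Ω
Step 3 — Series combination: Z_total = R + L = 4690 + j13.19 Ω = 4690∠0.2° Ω.
Step 4 — Source phasor: V = 13.6∠-90.0° V = 0 - j13.6 V.
Step 5 — Ohm's law: I = V / Z_total = (0 - j13.6) / (4690 + j13.19) = -8.158e-06 - j0.0029 A.
Step 6 — Convert to polar: |I| = 0.0029 A, ∠I = -90.2°.

I = 0.0029∠-90.2° A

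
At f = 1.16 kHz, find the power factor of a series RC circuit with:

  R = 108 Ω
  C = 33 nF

Step 1 — Angular frequency: ω = 2π·f = 2π·1160 = 7288 rad/s.
Step 2 — Component impedances:
  R: Z = R = 108 Ω
  C: Z = 1/(jωC) = -j/(ω·C) = 0 - j4158 Ω
Step 3 — Series combination: Z_total = R + C = 108 - j4158 Ω = 4159∠-88.5° Ω.
Step 4 — Power factor: PF = cos(φ) = Re(Z)/|Z| = 108/4159 = 0.02597.
Step 5 — Type: Im(Z) = -4158 ⇒ leading (phase φ = -88.5°).

PF = 0.02597 (leading, φ = -88.5°)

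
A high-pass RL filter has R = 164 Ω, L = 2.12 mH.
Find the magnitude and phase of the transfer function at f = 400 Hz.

Step 1 — Angular frequency: ω = 2π·400 = 2513 rad/s.
Step 2 — Transfer function: H(jω) = jωL/(R + jωL).
Step 3 — Numerator jωL = j·5.328; denominator R + jωL = 164 + j5.328.
Step 4 — H = 0.001054 + j0.03245.
Step 5 — Magnitude: |H| = 0.03247 (-29.8 dB); phase: φ = 88.1°.

|H| = 0.03247 (-29.8 dB), φ = 88.1°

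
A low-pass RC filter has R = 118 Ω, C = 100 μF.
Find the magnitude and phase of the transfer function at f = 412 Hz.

Step 1 — Angular frequency: ω = 2π·412 = 2589 rad/s.
Step 2 — Transfer function: H(jω) = 1/(1 + jωRC).
Step 3 — Denominator: 1 + jωRC = 1 + j·2589·118·0.0001 = 1 + j30.55.
Step 4 — H = 0.001071 - j0.0327.
Step 5 — Magnitude: |H| = 0.03272 (-29.7 dB); phase: φ = -88.1°.

|H| = 0.03272 (-29.7 dB), φ = -88.1°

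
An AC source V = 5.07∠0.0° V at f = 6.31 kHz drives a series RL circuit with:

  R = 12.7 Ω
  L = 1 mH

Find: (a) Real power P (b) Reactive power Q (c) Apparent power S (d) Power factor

Step 1 — Angular frequency: ω = 2π·f = 2π·6310 = 3.965e+04 rad/s.
Step 2 — Component impedances:
  R: Z = R = 12.7 Ω
  L: Z = jωL = j·3.965e+04·0.001 = 0 + j39.65 Ω
Step 3 — Series combination: Z_total = R + L = 12.7 + j39.65 Ω = 41.63∠72.2° Ω.
Step 4 — Source phasor: V = 5.07∠0.0° V = 5.07 V.
Step 5 — Current: I = V / Z = 0.03715 - j0.116 A = 0.1218∠-72.2° A.
Step 6 — Complex power: S = V·I* = 0.1884 + j0.588 VA.
Step 7 — Real power: P = Re(S) = 0.1884 W.
Step 8 — Reactive power: Q = Im(S) = 0.588 VAR.
Step 9 — Apparent power: |S| = 0.6174 VA.
Step 10 — Power factor: PF = P/|S| = 0.3051 (lagging).

(a) P = 0.1884 W  (b) Q = 0.588 VAR  (c) S = 0.6174 VA  (d) PF = 0.3051 (lagging)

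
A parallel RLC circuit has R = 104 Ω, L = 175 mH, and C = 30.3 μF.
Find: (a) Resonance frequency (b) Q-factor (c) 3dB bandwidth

Step 1 — Resonance: ω₀ = 1/√(LC) = 1/√(0.175·3.03e-05) = 434.3 rad/s.
Step 2 — f₀ = ω₀/(2π) = 69.12 Hz.
Step 3 — Parallel Q: Q = R/(ω₀L) = 104/(434.3·0.175) = 1.368.
Step 4 — Bandwidth: Δω = ω₀/Q = 317.3 rad/s; BW = Δω/(2π) = 50.51 Hz.

(a) f₀ = 69.12 Hz  (b) Q = 1.368  (c) BW = 50.51 Hz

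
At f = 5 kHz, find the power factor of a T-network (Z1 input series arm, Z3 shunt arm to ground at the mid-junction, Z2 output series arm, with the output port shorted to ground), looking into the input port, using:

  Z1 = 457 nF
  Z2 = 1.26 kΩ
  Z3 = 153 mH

Step 1 — Angular frequency: ω = 2π·f = 2π·5000 = 3.142e+04 rad/s.
Step 2 — Component impedances:
  Z1: Z = 1/(jωC) = -j/(ω·C) = 0 - j69.65 Ω
  Z2: Z = R = 1260 Ω
  Z3: Z = jωL = j·3.142e+04·0.153 = 0 + j4807 Ω
Step 3 — With the output port shorted to ground, the output series arm Z2 runs from the junction to ground; the shunt arm Z3 also runs from the junction to ground. They appear in parallel: Z3 || Z2 = 1179 + j309.1 Ω.
Step 4 — Series with input arm Z1: Z_in = Z1 + (Z3 || Z2) = 1179 + j239.4 Ω = 1203∠11.5° Ω.
Step 5 — Power factor: PF = cos(φ) = Re(Z)/|Z| = 1179/1203 = 0.98.
Step 6 — Type: Im(Z) = 239.4 ⇒ lagging (phase φ = 11.5°).

PF = 0.98 (lagging, φ = 11.5°)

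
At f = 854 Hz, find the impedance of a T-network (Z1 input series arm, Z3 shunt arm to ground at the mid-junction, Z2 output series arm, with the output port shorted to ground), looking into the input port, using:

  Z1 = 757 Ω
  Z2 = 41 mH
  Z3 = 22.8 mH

Step 1 — Angular frequency: ω = 2π·f = 2π·854 = 5366 rad/s.
Step 2 — Component impedances:
  Z1: Z = R = 757 Ω
  Z2: Z = jωL = j·5366·0.041 = 0 + j220 Ω
  Z3: Z = jωL = j·5366·0.0228 = 0 + j122.3 Ω
Step 3 — With the output port shorted to ground, the output series arm Z2 runs from the junction to ground; the shunt arm Z3 also runs from the junction to ground. They appear in parallel: Z3 || Z2 = 0 + j78.62 Ω.
Step 4 — Series with input arm Z1: Z_in = Z1 + (Z3 || Z2) = 757 + j78.62 Ω = 761.1∠5.9° Ω.

Z = 757 + j78.62 Ω = 761.1∠5.9° Ω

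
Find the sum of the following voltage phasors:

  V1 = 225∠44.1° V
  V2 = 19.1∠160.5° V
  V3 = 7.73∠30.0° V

Step 1 — Convert each phasor to rectangular form:
  V1 = 225·(cos(44.1°) + j·sin(44.1°)) = 161.6 + j156.6 V
  V2 = 19.1·(cos(160.5°) + j·sin(160.5°)) = -18 + j6.376 V
  V3 = 7.73·(cos(30.0°) + j·sin(30.0°)) = 6.694 + j3.865 V
Step 2 — Sum components: V_total = 150.3 + j166.8 V.
Step 3 — Convert to polar: |V_total| = 224.5 V, ∠V_total = 48.0°.

V_total = 224.5∠48.0° V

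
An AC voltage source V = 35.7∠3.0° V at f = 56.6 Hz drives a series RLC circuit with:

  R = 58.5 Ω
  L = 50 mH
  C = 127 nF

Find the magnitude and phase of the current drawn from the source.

Step 1 — Angular frequency: ω = 2π·f = 2π·56.6 = 355.6 rad/s.
Step 2 — Component impedances:
  R: Z = R = 58.5 Ω
  L: Z = jωL = j·355.6·0.05 = 0 + j17.78 Ω
  C: Z = 1/(jωC) = -j/(ω·C) = 0 - j2.214e+04 Ω
Step 3 — Series combination: Z_total = R + L + C = 58.5 - j2.212e+04 Ω = 2.212e+04∠-89.8° Ω.
Step 4 — Source phasor: V = 35.7∠3.0° V = 35.65 + j1.868 V.
Step 5 — Ohm's law: I = V / Z_total = (35.65 + j1.868) / (58.5 - j2.212e+04) = -8.019e-05 + j0.001612 A.
Step 6 — Convert to polar: |I| = 0.001614 A, ∠I = 92.8°.

I = 0.001614∠92.8° A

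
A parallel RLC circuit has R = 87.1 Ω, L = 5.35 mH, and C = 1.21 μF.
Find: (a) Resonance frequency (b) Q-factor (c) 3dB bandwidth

Step 1 — Resonance: ω₀ = 1/√(LC) = 1/√(0.00535·1.21e-06) = 1.243e+04 rad/s.
Step 2 — f₀ = ω₀/(2π) = 1978 Hz.
Step 3 — Parallel Q: Q = R/(ω₀L) = 87.1/(1.243e+04·0.00535) = 1.31.
Step 4 — Bandwidth: Δω = ω₀/Q = 9488 rad/s; BW = Δω/(2π) = 1510 Hz.

(a) f₀ = 1978 Hz  (b) Q = 1.31  (c) BW = 1510 Hz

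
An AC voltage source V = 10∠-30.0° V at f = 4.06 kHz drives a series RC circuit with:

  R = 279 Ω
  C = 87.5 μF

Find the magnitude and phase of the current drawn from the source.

Step 1 — Angular frequency: ω = 2π·f = 2π·4060 = 2.551e+04 rad/s.
Step 2 — Component impedances:
  R: Z = R = 279 Ω
  C: Z = 1/(jωC) = -j/(ω·C) = 0 - j0.448 Ω
Step 3 — Series combination: Z_total = R + C = 279 - j0.448 Ω = 279∠-0.1° Ω.
Step 4 — Source phasor: V = 10∠-30.0° V = 8.66 - j5 V.
Step 5 — Ohm's law: I = V / Z_total = (8.66 - j5) / (279 - j0.448) = 0.03107 - j0.01787 A.
Step 6 — Convert to polar: |I| = 0.03584 A, ∠I = -29.9°.

I = 0.03584∠-29.9° A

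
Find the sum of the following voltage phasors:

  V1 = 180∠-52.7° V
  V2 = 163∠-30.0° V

Step 1 — Convert each phasor to rectangular form:
  V1 = 180·(cos(-52.7°) + j·sin(-52.7°)) = 109.1 - j143.2 V
  V2 = 163·(cos(-30.0°) + j·sin(-30.0°)) = 141.2 - j81.5 V
Step 2 — Sum components: V_total = 250.2 - j224.7 V.
Step 3 — Convert to polar: |V_total| = 336.3 V, ∠V_total = -41.9°.

V_total = 336.3∠-41.9° V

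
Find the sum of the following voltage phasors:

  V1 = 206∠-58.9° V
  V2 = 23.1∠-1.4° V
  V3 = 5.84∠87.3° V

Step 1 — Convert each phasor to rectangular form:
  V1 = 206·(cos(-58.9°) + j·sin(-58.9°)) = 106.4 - j176.4 V
  V2 = 23.1·(cos(-1.4°) + j·sin(-1.4°)) = 23.09 - j0.5644 V
  V3 = 5.84·(cos(87.3°) + j·sin(87.3°)) = 0.2751 + j5.834 V
Step 2 — Sum components: V_total = 129.8 - j171.1 V.
Step 3 — Convert to polar: |V_total| = 214.8 V, ∠V_total = -52.8°.

V_total = 214.8∠-52.8° V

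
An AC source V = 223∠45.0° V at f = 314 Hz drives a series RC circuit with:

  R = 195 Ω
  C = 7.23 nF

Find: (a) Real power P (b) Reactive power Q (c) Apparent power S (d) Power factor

Step 1 — Angular frequency: ω = 2π·f = 2π·314 = 1973 rad/s.
Step 2 — Component impedances:
  R: Z = R = 195 Ω
  C: Z = 1/(jωC) = -j/(ω·C) = 0 - j7.011e+04 Ω
Step 3 — Series combination: Z_total = R + C = 195 - j7.011e+04 Ω = 7.011e+04∠-89.8° Ω.
Step 4 — Source phasor: V = 223∠45.0° V = 157.7 + j157.7 V.
Step 5 — Current: I = V / Z = -0.002243 + j0.002255 A = 0.003181∠134.8° A.
Step 6 — Complex power: S = V·I* = 0.001973 - j0.7093 VA.
Step 7 — Real power: P = Re(S) = 0.001973 W.
Step 8 — Reactive power: Q = Im(S) = -0.7093 VAR.
Step 9 — Apparent power: |S| = 0.7093 VA.
Step 10 — Power factor: PF = P/|S| = 0.002782 (leading).

(a) P = 0.001973 W  (b) Q = -0.7093 VAR  (c) S = 0.7093 VA  (d) PF = 0.002782 (leading)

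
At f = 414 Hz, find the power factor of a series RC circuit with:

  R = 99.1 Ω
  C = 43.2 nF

Step 1 — Angular frequency: ω = 2π·f = 2π·414 = 2601 rad/s.
Step 2 — Component impedances:
  R: Z = R = 99.1 Ω
  C: Z = 1/(jωC) = -j/(ω·C) = 0 - j8899 Ω
Step 3 — Series combination: Z_total = R + C = 99.1 - j8899 Ω = 8899∠-89.4° Ω.
Step 4 — Power factor: PF = cos(φ) = Re(Z)/|Z| = 99.1/8899 = 0.01114.
Step 5 — Type: Im(Z) = -8899 ⇒ leading (phase φ = -89.4°).

PF = 0.01114 (leading, φ = -89.4°)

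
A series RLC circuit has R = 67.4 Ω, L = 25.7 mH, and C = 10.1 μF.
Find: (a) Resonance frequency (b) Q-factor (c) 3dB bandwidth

Step 1 — Resonance: ω₀ = 1/√(LC) = 1/√(0.0257·1.01e-05) = 1963 rad/s.
Step 2 — f₀ = ω₀/(2π) = 312.4 Hz.
Step 3 — Series Q: Q = ω₀L/R = 1963·0.0257/67.4 = 0.7484.
Step 4 — Bandwidth: Δω = ω₀/Q = 2623 rad/s; BW = Δω/(2π) = 417.4 Hz.

(a) f₀ = 312.4 Hz  (b) Q = 0.7484  (c) BW = 417.4 Hz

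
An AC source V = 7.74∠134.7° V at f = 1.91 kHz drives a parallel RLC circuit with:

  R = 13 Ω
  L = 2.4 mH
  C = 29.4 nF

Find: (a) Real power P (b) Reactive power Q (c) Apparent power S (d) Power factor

Step 1 — Angular frequency: ω = 2π·f = 2π·1910 = 1.2e+04 rad/s.
Step 2 — Component impedances:
  R: Z = R = 13 Ω
  L: Z = jωL = j·1.2e+04·0.0024 = 0 + j28.8 Ω
  C: Z = 1/(jωC) = -j/(ω·C) = 0 - j2834 Ω
Step 3 — Parallel combination: 1/Z_total = 1/R + 1/L + 1/C; Z_total = 10.84 + j4.842 Ω = 11.87∠24.1° Ω.
Step 4 — Source phasor: V = 7.74∠134.7° V = -5.444 + j5.502 V.
Step 5 — Current: I = V / Z = -0.2297 + j0.6103 A = 0.6521∠110.6° A.
Step 6 — Complex power: S = V·I* = 4.608 + j2.059 VA.
Step 7 — Real power: P = Re(S) = 4.608 W.
Step 8 — Reactive power: Q = Im(S) = 2.059 VAR.
Step 9 — Apparent power: |S| = 5.047 VA.
Step 10 — Power factor: PF = P/|S| = 0.913 (lagging).

(a) P = 4.608 W  (b) Q = 2.059 VAR  (c) S = 5.047 VA  (d) PF = 0.913 (lagging)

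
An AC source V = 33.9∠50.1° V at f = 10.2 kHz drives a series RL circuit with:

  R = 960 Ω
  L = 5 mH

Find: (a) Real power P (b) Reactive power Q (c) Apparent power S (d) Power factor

Step 1 — Angular frequency: ω = 2π·f = 2π·1.02e+04 = 6.409e+04 rad/s.
Step 2 — Component impedances:
  R: Z = R = 960 Ω
  L: Z = jωL = j·6.409e+04·0.005 = 0 + j320.4 Ω
Step 3 — Series combination: Z_total = R + L = 960 + j320.4 Ω = 1012∠18.5° Ω.
Step 4 — Source phasor: V = 33.9∠50.1° V = 21.75 + j26.01 V.
Step 5 — Current: I = V / Z = 0.02852 + j0.01757 A = 0.0335∠31.6° A.
Step 6 — Complex power: S = V·I* = 1.077 + j0.3595 VA.
Step 7 — Real power: P = Re(S) = 1.077 W.
Step 8 — Reactive power: Q = Im(S) = 0.3595 VAR.
Step 9 — Apparent power: |S| = 1.136 VA.
Step 10 — Power factor: PF = P/|S| = 0.9486 (lagging).

(a) P = 1.077 W  (b) Q = 0.3595 VAR  (c) S = 1.136 VA  (d) PF = 0.9486 (lagging)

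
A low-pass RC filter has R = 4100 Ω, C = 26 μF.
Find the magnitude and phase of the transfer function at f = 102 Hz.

Step 1 — Angular frequency: ω = 2π·102 = 640.9 rad/s.
Step 2 — Transfer function: H(jω) = 1/(1 + jωRC).
Step 3 — Denominator: 1 + jωRC = 1 + j·640.9·4100·2.6e-05 = 1 + j68.32.
Step 4 — H = 0.0002142 - j0.01463.
Step 5 — Magnitude: |H| = 0.01464 (-36.7 dB); phase: φ = -89.2°.

|H| = 0.01464 (-36.7 dB), φ = -89.2°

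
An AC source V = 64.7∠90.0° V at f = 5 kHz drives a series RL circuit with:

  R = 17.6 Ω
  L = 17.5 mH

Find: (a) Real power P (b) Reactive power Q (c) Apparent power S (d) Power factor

Step 1 — Angular frequency: ω = 2π·f = 2π·5000 = 3.142e+04 rad/s.
Step 2 — Component impedances:
  R: Z = R = 17.6 Ω
  L: Z = jωL = j·3.142e+04·0.0175 = 0 + j549.8 Ω
Step 3 — Series combination: Z_total = R + L = 17.6 + j549.8 Ω = 550.1∠88.2° Ω.
Step 4 — Source phasor: V = 64.7∠90.0° V = 0 + j64.7 V.
Step 5 — Current: I = V / Z = 0.1176 + j0.003764 A = 0.1176∠1.8° A.
Step 6 — Complex power: S = V·I* = 0.2435 + j7.606 VA.
Step 7 — Real power: P = Re(S) = 0.2435 W.
Step 8 — Reactive power: Q = Im(S) = 7.606 VAR.
Step 9 — Apparent power: |S| = 7.61 VA.
Step 10 — Power factor: PF = P/|S| = 0.032 (lagging).

(a) P = 0.2435 W  (b) Q = 7.606 VAR  (c) S = 7.61 VA  (d) PF = 0.032 (lagging)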